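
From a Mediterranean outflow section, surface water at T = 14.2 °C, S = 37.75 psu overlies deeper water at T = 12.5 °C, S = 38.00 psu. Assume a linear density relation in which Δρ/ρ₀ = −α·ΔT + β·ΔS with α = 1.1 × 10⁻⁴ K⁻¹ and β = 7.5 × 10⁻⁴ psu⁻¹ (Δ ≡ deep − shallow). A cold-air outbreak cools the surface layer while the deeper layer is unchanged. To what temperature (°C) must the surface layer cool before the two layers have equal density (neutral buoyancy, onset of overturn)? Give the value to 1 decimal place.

Neutral buoyancy requires Δρ = 0, i.e. −α(T_deep − T_surf′) + β(S_deep − S_surf) = 0.
T_surf′ = T_deep − (β/α)·ΔS = 12.5 − (7.5 × 10⁻⁴/1.1 × 10⁻⁴)·(+0.25) = 10.795 °C.
Cooling required: 14.2 − (10.795) = 3.405 °C.

10.8 °C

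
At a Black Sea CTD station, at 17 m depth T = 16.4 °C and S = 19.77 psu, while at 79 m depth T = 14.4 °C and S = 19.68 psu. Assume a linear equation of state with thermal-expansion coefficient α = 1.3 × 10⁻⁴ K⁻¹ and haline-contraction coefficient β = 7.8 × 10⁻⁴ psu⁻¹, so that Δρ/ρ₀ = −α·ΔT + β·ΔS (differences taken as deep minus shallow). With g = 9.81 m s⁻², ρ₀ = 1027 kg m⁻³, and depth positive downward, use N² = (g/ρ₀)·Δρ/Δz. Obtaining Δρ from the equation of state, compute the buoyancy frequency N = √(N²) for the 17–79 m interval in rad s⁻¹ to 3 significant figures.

5.48 × 10⁻³ rad s⁻¹

ΔT = -2.0 K, ΔS = -0.09 psu (deep − shallow).
Δρ/ρ₀ = −αΔT + βΔS = 2.60 × 10⁻⁴ − 7.02 × 10⁻⁵ = 1.898 × 10⁻⁴, so Δρ ≈ 0.1949 kg m⁻³.
N² = (g/ρ₀)·Δρ/Δz = g·(Δρ/ρ₀)/Δz = 9.81 × 1.898 × 10⁻⁴ / 62 = 3.0031 × 10⁻⁵ s⁻².
N = √(3.0031 × 10⁻⁵) = 5.4801 × 10⁻³ rad s⁻¹ ≈ 5.48 × 10⁻³ rad s⁻¹.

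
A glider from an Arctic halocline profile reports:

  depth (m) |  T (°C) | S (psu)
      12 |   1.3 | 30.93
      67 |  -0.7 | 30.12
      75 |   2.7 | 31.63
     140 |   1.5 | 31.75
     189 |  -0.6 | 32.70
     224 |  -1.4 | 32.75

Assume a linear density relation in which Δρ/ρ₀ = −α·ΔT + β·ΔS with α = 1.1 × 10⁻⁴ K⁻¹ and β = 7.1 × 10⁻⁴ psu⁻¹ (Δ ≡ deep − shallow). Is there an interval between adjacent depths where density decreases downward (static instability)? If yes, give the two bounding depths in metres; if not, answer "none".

12–67 m

Evaluate Δρ/ρ₀ = −αΔT + βΔS across each adjacent pair:
  12–67 m: −αΔT+βΔS = −(1.1 × 10⁻⁴)(-2.0)+(7.1 × 10⁻⁴)(-0.81) = -3.6 × 10⁻⁴ → UNSTABLE
  67–75 m: −αΔT+βΔS = −(1.1 × 10⁻⁴)(+3.4)+(7.1 × 10⁻⁴)(+1.51) = 7.0 × 10⁻⁴ → stable
  75–140 m: −αΔT+βΔS = −(1.1 × 10⁻⁴)(-1.2)+(7.1 × 10⁻⁴)(+0.12) = 2.2 × 10⁻⁴ → stable
  140–189 m: −αΔT+βΔS = −(1.1 × 10⁻⁴)(-2.1)+(7.1 × 10⁻⁴)(+0.95) = 9.1 × 10⁻⁴ → stable
  189–224 m: −αΔT+βΔS = −(1.1 × 10⁻⁴)(-0.8)+(7.1 × 10⁻⁴)(+0.05) = 1.2 × 10⁻⁴ → stable
The 12–67 m interval has Δρ < 0: lighter water underlies denser water.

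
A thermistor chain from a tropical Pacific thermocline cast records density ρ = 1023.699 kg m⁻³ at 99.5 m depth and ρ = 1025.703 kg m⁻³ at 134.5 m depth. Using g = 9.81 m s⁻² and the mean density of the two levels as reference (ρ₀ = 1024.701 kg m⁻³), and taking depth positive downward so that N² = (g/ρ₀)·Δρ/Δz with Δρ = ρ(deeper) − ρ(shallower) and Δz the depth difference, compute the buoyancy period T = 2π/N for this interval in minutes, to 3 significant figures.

4.47 min

Δρ = 1025.703 − 1023.699 = 2.004 kg m⁻³ over Δz = 134.5 − 99.5 = 35 m.
N² = (9.81/1024.701) × (2.004/35) = 5.4815 × 10⁻⁴ s⁻².
N = √(5.4815 × 10⁻⁴) = 0.023413 rad s⁻¹, so T = 2π/N = 268.36 s = 4.4727 min ≈ 4.47 min.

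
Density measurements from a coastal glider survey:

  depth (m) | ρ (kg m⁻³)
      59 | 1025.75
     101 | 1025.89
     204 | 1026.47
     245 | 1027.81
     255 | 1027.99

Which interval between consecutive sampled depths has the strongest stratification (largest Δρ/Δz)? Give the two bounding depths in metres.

Compute the density gradient over each adjacent pair:
  59–101 m: Δρ/Δz = 0.14/42 = 3.3 × 10⁻³ kg m⁻⁴
  101–204 m: Δρ/Δz = 0.58/103 = 5.6 × 10⁻³ kg m⁻⁴
  204–245 m: Δρ/Δz = 1.34/41 = 0.033 kg m⁻⁴
  245–255 m: Δρ/Δz = 0.18/10 = 0.018 kg m⁻⁴
The largest gradient is in the 204–245 m interval — the pycnocline.

204–245 m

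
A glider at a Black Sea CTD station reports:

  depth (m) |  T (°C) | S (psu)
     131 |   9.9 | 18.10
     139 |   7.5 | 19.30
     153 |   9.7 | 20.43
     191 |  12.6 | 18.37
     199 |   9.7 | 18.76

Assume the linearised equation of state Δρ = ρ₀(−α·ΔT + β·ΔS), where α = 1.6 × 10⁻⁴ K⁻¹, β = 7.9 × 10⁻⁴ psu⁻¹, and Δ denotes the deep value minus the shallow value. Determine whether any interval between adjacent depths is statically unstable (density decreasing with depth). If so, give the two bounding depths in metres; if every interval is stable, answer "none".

Evaluate Δρ/ρ₀ = −αΔT + βΔS across each adjacent pair:
  131–139 m: −αΔT+βΔS = −(1.6 × 10⁻⁴)(-2.4)+(7.9 × 10⁻⁴)(+1.20) = 1.3 × 10⁻³ → stable
  139–153 m: −αΔT+βΔS = −(1.6 × 10⁻⁴)(+2.2)+(7.9 × 10⁻⁴)(+1.13) = 5.4 × 10⁻⁴ → stable
  153–191 m: −αΔT+βΔS = −(1.6 × 10⁻⁴)(+2.9)+(7.9 × 10⁻⁴)(-2.06) = -2.1 × 10⁻³ → UNSTABLE
  191–199 m: −αΔT+βΔS = −(1.6 × 10⁻⁴)(-2.9)+(7.9 × 10⁻⁴)(+0.39) = 7.7 × 10⁻⁴ → stable
The 153–191 m interval has Δρ < 0: lighter water underlies denser water.

153–191 m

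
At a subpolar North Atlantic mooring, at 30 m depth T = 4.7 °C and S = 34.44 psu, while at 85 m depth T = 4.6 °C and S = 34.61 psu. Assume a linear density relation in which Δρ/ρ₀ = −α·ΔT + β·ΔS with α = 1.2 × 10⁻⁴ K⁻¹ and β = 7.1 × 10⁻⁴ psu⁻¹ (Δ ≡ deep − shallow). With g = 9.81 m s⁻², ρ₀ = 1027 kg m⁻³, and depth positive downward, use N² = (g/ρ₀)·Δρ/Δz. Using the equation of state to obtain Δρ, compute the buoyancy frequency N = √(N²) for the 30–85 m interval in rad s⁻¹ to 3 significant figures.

ΔT = -0.1 K, ΔS = +0.17 psu (deep − shallow).
Δρ/ρ₀ = −αΔT + βΔS = 1.20 × 10⁻⁵ + 1.207 × 10⁻⁴ = 1.327 × 10⁻⁴, so Δρ ≈ 0.1363 kg m⁻³.
N² = (g/ρ₀)·Δρ/Δz = g·(Δρ/ρ₀)/Δz = 9.81 × 1.327 × 10⁻⁴ / 55 = 2.3669 × 10⁻⁵ s⁻².
N = √(2.3669 × 10⁻⁵) = 4.8651 × 10⁻³ rad s⁻¹ ≈ 4.87 × 10⁻³ rad s⁻¹.

4.87 × 10⁻³ rad s⁻¹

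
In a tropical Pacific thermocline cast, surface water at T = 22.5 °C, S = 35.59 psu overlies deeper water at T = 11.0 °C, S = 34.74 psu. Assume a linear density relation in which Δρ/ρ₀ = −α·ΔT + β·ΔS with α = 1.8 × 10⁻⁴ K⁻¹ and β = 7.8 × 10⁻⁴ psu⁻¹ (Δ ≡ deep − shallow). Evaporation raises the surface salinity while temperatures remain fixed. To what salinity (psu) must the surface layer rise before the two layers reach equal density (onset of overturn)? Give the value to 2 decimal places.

37.39 psu

Neutral buoyancy requires −α(T_deep − T_surf) + β(S_deep − S_surf′) = 0.
S_surf′ = S_deep − (α/β)·ΔT = 34.74 − (1.8 × 10⁻⁴/7.8 × 10⁻⁴)·(-11.5) = 37.3938 psu.
Increase required: 37.3938 − 35.59 = 1.8038 psu.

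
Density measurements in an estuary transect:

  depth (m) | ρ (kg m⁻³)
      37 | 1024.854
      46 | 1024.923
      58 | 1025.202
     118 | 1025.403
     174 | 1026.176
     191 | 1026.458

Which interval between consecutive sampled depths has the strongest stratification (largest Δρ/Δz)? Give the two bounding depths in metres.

Compute the density gradient over each adjacent pair:
  37–46 m: Δρ/Δz = 0.069/9 = 7.7 × 10⁻³ kg m⁻⁴
  46–58 m: Δρ/Δz = 0.279/12 = 0.023 kg m⁻⁴
  58–118 m: Δρ/Δz = 0.201/60 = 3.4 × 10⁻³ kg m⁻⁴
  118–174 m: Δρ/Δz = 0.773/56 = 0.014 kg m⁻⁴
  174–191 m: Δρ/Δz = 0.282/17 = 0.017 kg m⁻⁴
The largest gradient is in the 46–58 m interval — the pycnocline.

46–58 m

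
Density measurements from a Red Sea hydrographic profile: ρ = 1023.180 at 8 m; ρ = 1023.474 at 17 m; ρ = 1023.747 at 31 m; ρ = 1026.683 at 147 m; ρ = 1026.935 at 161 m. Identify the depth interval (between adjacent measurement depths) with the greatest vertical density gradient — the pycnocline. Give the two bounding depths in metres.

Compute the density gradient over each adjacent pair:
  8–17 m: Δρ/Δz = 0.294/9 = 0.033 kg m⁻⁴
  17–31 m: Δρ/Δz = 0.273/14 = 0.019 kg m⁻⁴
  31–147 m: Δρ/Δz = 2.936/116 = 0.025 kg m⁻⁴
  147–161 m: Δρ/Δz = 0.252/14 = 0.018 kg m⁻⁴
The largest gradient is in the 8–17 m interval — the pycnocline.

8–17 m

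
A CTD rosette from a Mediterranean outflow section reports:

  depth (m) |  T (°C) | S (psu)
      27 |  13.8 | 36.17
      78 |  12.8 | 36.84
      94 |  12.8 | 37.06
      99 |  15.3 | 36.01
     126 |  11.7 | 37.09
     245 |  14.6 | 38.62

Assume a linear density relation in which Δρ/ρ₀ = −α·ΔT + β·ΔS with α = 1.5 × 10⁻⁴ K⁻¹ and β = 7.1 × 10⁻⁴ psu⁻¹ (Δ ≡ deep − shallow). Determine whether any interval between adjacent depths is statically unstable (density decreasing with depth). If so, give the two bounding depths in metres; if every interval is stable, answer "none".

Evaluate Δρ/ρ₀ = −αΔT + βΔS across each adjacent pair:
  27–78 m: −αΔT+βΔS = −(1.5 × 10⁻⁴)(-1.0)+(7.1 × 10⁻⁴)(+0.67) = 6.3 × 10⁻⁴ → stable
  78–94 m: −αΔT+βΔS = −(1.5 × 10⁻⁴)(+0.0)+(7.1 × 10⁻⁴)(+0.22) = 1.6 × 10⁻⁴ → stable
  94–99 m: −αΔT+βΔS = −(1.5 × 10⁻⁴)(+2.5)+(7.1 × 10⁻⁴)(-1.05) = -1.1 × 10⁻³ → UNSTABLE
  99–126 m: −αΔT+βΔS = −(1.5 × 10⁻⁴)(-3.6)+(7.1 × 10⁻⁴)(+1.08) = 1.3 × 10⁻³ → stable
  126–245 m: −αΔT+βΔS = −(1.5 × 10⁻⁴)(+2.9)+(7.1 × 10⁻⁴)(+1.53) = 6.5 × 10⁻⁴ → stable
The 94–99 m interval has Δρ < 0: lighter water underlies denser water.

94–99 m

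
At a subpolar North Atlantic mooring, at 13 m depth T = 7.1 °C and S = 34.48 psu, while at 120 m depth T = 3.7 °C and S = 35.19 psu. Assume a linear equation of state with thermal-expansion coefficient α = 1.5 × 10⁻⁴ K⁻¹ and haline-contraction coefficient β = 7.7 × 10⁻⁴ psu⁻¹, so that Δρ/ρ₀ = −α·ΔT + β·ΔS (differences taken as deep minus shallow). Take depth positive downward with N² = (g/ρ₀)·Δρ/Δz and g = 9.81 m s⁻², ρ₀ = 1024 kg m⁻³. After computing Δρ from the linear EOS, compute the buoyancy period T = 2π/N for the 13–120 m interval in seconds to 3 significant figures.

ΔT = -3.4 K, ΔS = +0.71 psu (deep − shallow).
Δρ/ρ₀ = −αΔT + βΔS = 5.10 × 10⁻⁴ + 5.467 × 10⁻⁴ = 1.0567 × 10⁻³, so Δρ ≈ 1.082 kg m⁻³.
N² = (g/ρ₀)·Δρ/Δz = g·(Δρ/ρ₀)/Δz = 9.81 × 1.0567 × 10⁻³ / 107 = 9.6881 × 10⁻⁵ s⁻².
N = √(9.6881 × 10⁻⁵) = 9.8428 × 10⁻³ rad s⁻¹ → T = 2π/N = 638.35 s ≈ 638 s.

638 s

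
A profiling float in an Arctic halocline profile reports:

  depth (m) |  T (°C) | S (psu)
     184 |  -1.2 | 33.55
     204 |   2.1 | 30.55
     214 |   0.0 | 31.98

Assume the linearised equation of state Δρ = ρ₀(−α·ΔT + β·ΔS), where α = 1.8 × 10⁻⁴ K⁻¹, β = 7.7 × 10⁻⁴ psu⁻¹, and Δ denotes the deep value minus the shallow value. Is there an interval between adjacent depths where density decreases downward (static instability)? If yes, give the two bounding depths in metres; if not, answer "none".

184–204 m

Evaluate Δρ/ρ₀ = −αΔT + βΔS across each adjacent pair:
  184–204 m: −αΔT+βΔS = −(1.8 × 10⁻⁴)(+3.3)+(7.7 × 10⁻⁴)(-3.00) = -2.9 × 10⁻³ → UNSTABLE
  204–214 m: −αΔT+βΔS = −(1.8 × 10⁻⁴)(-2.1)+(7.7 × 10⁻⁴)(+1.43) = 1.5 × 10⁻³ → stable
The 184–204 m interval has Δρ < 0: lighter water underlies denser water.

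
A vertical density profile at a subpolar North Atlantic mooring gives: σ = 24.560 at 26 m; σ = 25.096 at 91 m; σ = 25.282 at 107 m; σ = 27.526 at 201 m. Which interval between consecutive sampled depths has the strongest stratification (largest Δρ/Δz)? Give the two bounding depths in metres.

Compute the density gradient over each adjacent pair:
  26–91 m: Δρ/Δz = 0.536/65 = 8.2 × 10⁻³ kg m⁻⁴
  91–107 m: Δρ/Δz = 0.186/16 = 0.012 kg m⁻⁴
  107–201 m: Δρ/Δz = 2.244/94 = 0.024 kg m⁻⁴
The largest gradient is in the 107–201 m interval — the pycnocline.

107–201 m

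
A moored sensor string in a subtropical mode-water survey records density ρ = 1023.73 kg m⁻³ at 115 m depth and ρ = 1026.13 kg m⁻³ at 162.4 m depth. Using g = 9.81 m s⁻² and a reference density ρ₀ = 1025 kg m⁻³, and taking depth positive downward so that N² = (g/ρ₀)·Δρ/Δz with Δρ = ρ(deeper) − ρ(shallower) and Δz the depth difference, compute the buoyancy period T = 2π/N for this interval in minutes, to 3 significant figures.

4.76 min

Δρ = 1026.13 − 1023.73 = 2.40 kg m⁻³ over Δz = 162.4 − 115 = 47.4 m.
N² = (9.81/1025) × (2.40/47.4) = 4.8459 × 10⁻⁴ s⁻².
N = √(4.8459 × 10⁻⁴) = 0.022013 rad s⁻¹, so T = 2π/N = 285.43 s = 4.7572 min ≈ 4.76 min.
Since Δρ > 0 the layer is stably stratified.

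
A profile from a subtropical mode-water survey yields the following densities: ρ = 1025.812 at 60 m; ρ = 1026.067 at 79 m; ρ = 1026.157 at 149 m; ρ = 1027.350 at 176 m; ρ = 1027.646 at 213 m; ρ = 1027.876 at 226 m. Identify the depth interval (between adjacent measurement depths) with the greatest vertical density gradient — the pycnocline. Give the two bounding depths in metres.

149–176 m

Compute the density gradient over each adjacent pair:
  60–79 m: Δρ/Δz = 0.255/19 = 0.013 kg m⁻⁴
  79–149 m: Δρ/Δz = 0.090/70 = 1.3 × 10⁻³ kg m⁻⁴
  149–176 m: Δρ/Δz = 1.193/27 = 0.044 kg m⁻⁴
  176–213 m: Δρ/Δz = 0.296/37 = 8.0 × 10⁻³ kg m⁻⁴
  213–226 m: Δρ/Δz = 0.230/13 = 0.018 kg m⁻⁴
The largest gradient is in the 149–176 m interval — the pycnocline.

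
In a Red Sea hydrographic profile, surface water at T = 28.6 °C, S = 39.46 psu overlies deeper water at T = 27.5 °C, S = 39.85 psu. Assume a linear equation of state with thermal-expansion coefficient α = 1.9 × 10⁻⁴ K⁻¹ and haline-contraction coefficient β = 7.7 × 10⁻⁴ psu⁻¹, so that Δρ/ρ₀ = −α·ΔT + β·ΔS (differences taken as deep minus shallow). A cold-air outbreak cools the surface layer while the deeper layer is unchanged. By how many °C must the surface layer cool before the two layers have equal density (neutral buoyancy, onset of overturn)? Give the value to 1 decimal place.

2.7 °C

Neutral buoyancy requires Δρ = 0, i.e. −α(T_deep − T_surf′) + β(S_deep − S_surf) = 0.
T_surf′ = T_deep − (β/α)·ΔS = 27.5 − (7.7 × 10⁻⁴/1.9 × 10⁻⁴)·(+0.39) = 25.919 °C.
Cooling required: 28.6 − (25.919) = 2.681 °C.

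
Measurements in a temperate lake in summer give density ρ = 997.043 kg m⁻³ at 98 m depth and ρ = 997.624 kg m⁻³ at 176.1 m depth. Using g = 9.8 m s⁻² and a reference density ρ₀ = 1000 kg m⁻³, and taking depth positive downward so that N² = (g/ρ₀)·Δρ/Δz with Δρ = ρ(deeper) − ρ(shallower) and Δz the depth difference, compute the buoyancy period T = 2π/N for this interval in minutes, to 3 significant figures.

Δρ = 997.624 − 997.043 = 0.581 kg m⁻³ over Δz = 176.1 − 98 = 78.1 m.
N² = (9.8/1000) × (0.581/78.1) = 7.2904 × 10⁻⁵ s⁻².
N = √(7.2904 × 10⁻⁵) = 8.5384 × 10⁻³ rad s⁻¹, so T = 2π/N = 735.87 s = 12.264 min ≈ 12.3 min.

12.3 min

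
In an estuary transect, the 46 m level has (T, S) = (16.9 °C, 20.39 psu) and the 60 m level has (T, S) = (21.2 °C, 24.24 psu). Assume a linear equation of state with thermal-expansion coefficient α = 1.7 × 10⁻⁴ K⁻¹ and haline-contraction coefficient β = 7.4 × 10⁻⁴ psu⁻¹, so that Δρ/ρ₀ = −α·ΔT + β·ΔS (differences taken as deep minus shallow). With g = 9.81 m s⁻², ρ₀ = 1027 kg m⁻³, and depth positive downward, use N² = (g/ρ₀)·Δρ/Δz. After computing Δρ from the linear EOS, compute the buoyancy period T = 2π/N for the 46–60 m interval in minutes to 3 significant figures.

ΔT = +4.3 K, ΔS = +3.85 psu (deep − shallow).
Δρ/ρ₀ = −αΔT + βΔS = -7.31 × 10⁻⁴ + 2.849 × 10⁻³ = 2.118 × 10⁻³, so Δρ ≈ 2.175 kg m⁻³.
N² = (g/ρ₀)·Δρ/Δz = g·(Δρ/ρ₀)/Δz = 9.81 × 2.118 × 10⁻³ / 14 = 1.4841 × 10⁻³ s⁻².
N = √(1.4841 × 10⁻³) = 0.038524 rad s⁻¹ → T = 2π/N = 163.10 s = 2.7183 min ≈ 2.72 min.

2.72 min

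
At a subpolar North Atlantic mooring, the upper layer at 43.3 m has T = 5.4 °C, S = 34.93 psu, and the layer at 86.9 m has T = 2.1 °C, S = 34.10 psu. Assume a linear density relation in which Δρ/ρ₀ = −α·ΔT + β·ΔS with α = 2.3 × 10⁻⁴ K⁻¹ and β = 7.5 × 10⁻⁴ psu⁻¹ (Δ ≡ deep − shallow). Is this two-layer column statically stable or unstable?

stable

ΔT = 2.1 − 5.4 = -3.3 K and ΔS = 34.10 − 34.93 = -0.83 psu (deep − shallow).
−αΔT = 7.59 × 10⁻⁴; βΔS = -6.225 × 10⁻⁴; sum Δρ/ρ₀ = 1.365 × 10⁻⁴.
Δρ/ρ₀ > 0, so Δρ > 0: deeper water is denser → statically stable.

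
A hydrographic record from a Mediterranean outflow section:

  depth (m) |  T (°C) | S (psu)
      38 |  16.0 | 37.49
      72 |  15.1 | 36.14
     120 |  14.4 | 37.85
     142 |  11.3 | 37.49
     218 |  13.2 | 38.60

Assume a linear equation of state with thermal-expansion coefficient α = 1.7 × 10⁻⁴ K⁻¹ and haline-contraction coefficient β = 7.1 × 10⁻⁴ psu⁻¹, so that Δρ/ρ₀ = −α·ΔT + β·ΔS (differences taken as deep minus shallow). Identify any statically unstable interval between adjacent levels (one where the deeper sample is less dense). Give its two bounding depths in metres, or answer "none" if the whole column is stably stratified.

Evaluate Δρ/ρ₀ = −αΔT + βΔS across each adjacent pair:
  38–72 m: −αΔT+βΔS = −(1.7 × 10⁻⁴)(-0.9)+(7.1 × 10⁻⁴)(-1.35) = -8.1 × 10⁻⁴ → UNSTABLE
  72–120 m: −αΔT+βΔS = −(1.7 × 10⁻⁴)(-0.7)+(7.1 × 10⁻⁴)(+1.71) = 1.3 × 10⁻³ → stable
  120–142 m: −αΔT+βΔS = −(1.7 × 10⁻⁴)(-3.1)+(7.1 × 10⁻⁴)(-0.36) = 2.7 × 10⁻⁴ → stable
  142–218 m: −αΔT+βΔS = −(1.7 × 10⁻⁴)(+1.9)+(7.1 × 10⁻⁴)(+1.11) = 4.7 × 10⁻⁴ → stable
The 38–72 m interval has Δρ < 0: lighter water underlies denser water.

38–72 m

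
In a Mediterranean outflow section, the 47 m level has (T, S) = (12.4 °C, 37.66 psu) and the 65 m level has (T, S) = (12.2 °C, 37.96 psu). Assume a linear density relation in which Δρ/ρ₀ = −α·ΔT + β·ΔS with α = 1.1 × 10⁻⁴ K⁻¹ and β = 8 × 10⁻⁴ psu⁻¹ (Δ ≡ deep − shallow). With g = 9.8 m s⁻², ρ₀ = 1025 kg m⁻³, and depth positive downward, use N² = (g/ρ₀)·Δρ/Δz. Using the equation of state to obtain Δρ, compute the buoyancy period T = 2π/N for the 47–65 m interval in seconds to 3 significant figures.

ΔT = -0.2 K, ΔS = +0.30 psu (deep − shallow).
Δρ/ρ₀ = −αΔT + βΔS = 2.20 × 10⁻⁵ + 2.40 × 10⁻⁴ = 2.62 × 10⁻⁴, so Δρ ≈ 0.2686 kg m⁻³.
N² = (g/ρ₀)·Δρ/Δz = g·(Δρ/ρ₀)/Δz = 9.8 × 2.62 × 10⁻⁴ / 18 = 1.4264 × 10⁻⁴ s⁻².
N = √(1.4264 × 10⁻⁴) = 0.011943 rad s⁻¹ → T = 2π/N = 526.10 s ≈ 526 s.

526 s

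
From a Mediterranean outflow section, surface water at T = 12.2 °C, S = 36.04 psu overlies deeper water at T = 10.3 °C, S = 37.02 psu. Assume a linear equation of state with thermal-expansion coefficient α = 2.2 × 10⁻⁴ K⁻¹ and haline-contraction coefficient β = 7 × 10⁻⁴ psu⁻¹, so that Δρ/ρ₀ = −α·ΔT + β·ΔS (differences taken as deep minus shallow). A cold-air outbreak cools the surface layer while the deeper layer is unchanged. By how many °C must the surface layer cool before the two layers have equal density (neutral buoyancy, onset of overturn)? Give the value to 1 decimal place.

5.0 °C

Neutral buoyancy requires Δρ = 0, i.e. −α(T_deep − T_surf′) + β(S_deep − S_surf) = 0.
T_surf′ = T_deep − (β/α)·ΔS = 10.3 − (7 × 10⁻⁴/2.2 × 10⁻⁴)·(+0.98) = 7.182 °C.
Cooling required: 12.2 − (7.182) = 5.018 °C.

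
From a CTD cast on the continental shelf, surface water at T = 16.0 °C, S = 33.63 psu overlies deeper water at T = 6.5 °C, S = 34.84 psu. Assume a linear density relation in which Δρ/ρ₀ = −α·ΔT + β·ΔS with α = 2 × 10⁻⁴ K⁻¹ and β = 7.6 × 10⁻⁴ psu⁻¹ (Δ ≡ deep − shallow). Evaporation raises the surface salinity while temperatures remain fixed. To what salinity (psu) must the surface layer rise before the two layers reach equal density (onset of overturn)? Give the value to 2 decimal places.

Neutral buoyancy requires −α(T_deep − T_surf) + β(S_deep − S_surf′) = 0.
S_surf′ = S_deep − (α/β)·ΔT = 34.84 − (2 × 10⁻⁴/7.6 × 10⁻⁴)·(-9.5) = 37.3400 psu.
Increase required: 37.3400 − 33.63 = 3.7100 psu.

37.34 psu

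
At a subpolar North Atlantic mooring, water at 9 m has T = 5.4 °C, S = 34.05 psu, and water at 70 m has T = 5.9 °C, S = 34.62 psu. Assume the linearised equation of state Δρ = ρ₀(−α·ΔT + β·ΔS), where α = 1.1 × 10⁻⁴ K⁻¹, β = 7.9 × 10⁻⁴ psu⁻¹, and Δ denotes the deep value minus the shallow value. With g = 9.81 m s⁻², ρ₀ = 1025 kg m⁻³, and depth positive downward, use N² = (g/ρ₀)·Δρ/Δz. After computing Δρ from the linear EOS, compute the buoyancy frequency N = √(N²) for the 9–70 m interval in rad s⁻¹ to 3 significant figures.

ΔT = +0.5 K, ΔS = +0.57 psu (deep − shallow).
Δρ/ρ₀ = −αΔT + βΔS = -5.50 × 10⁻⁵ + 4.503 × 10⁻⁴ = 3.953 × 10⁻⁴, so Δρ ≈ 0.4052 kg m⁻³.
N² = (g/ρ₀)·Δρ/Δz = g·(Δρ/ρ₀)/Δz = 9.81 × 3.953 × 10⁻⁴ / 61 = 6.3572 × 10⁻⁵ s⁻².
N = √(6.3572 × 10⁻⁵) = 7.9732 × 10⁻³ rad s⁻¹ ≈ 7.97 × 10⁻³ rad s⁻¹.

7.97 × 10⁻³ rad s⁻¹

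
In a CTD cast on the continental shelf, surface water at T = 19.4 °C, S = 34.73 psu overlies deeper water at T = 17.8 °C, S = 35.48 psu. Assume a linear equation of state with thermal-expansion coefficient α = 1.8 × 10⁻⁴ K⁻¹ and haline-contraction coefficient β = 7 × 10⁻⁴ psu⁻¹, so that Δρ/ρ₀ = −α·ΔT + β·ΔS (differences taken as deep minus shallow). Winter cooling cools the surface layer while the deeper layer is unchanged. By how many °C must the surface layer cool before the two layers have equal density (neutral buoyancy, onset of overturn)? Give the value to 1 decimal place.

Neutral buoyancy requires Δρ = 0, i.e. −α(T_deep − T_surf′) + β(S_deep − S_surf) = 0.
T_surf′ = T_deep − (β/α)·ΔS = 17.8 − (7 × 10⁻⁴/1.8 × 10⁻⁴)·(+0.75) = 14.883 °C.
Cooling required: 19.4 − (14.883) = 4.517 °C.

4.5 °C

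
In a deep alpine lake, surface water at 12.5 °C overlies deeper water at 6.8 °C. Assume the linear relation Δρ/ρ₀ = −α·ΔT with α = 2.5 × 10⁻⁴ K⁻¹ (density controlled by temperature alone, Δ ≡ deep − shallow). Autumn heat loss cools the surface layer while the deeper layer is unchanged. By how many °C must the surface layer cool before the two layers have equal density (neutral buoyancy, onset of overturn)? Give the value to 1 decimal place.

5.7 °C

With temperature the only control, equal density requires T_surf′ = T_deep.
T_surf′ = 6.8 °C.
Cooling required: 12.5 − 6.8 = 5.7 °C.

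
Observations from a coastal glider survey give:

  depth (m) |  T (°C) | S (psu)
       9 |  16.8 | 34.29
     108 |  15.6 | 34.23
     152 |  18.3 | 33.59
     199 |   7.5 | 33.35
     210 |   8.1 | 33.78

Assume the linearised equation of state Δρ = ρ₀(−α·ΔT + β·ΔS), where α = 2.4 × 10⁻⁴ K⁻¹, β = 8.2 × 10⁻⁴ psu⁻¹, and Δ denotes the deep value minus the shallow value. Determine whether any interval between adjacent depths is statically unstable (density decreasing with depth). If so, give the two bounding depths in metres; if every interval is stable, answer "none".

Evaluate Δρ/ρ₀ = −αΔT + βΔS across each adjacent pair:
  9–108 m: −αΔT+βΔS = −(2.4 × 10⁻⁴)(-1.2)+(8.2 × 10⁻⁴)(-0.06) = 2.4 × 10⁻⁴ → stable
  108–152 m: −αΔT+βΔS = −(2.4 × 10⁻⁴)(+2.7)+(8.2 × 10⁻⁴)(-0.64) = -1.2 × 10⁻³ → UNSTABLE
  152–199 m: −αΔT+βΔS = −(2.4 × 10⁻⁴)(-10.8)+(8.2 × 10⁻⁴)(-0.24) = 2.4 × 10⁻³ → stable
  199–210 m: −αΔT+βΔS = −(2.4 × 10⁻⁴)(+0.6)+(8.2 × 10⁻⁴)(+0.43) = 2.1 × 10⁻⁴ → stable
The 108–152 m interval has Δρ < 0: lighter water underlies denser water.

108–152 m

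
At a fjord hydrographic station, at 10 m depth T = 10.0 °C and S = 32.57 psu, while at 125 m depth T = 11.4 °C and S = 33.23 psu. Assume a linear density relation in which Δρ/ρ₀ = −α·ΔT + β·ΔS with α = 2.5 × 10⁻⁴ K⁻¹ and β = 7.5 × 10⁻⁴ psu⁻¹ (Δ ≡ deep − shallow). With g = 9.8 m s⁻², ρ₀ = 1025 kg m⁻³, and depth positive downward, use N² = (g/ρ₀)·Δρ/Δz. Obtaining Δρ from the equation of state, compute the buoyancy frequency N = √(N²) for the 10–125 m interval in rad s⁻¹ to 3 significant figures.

ΔT = +1.4 K, ΔS = +0.66 psu (deep − shallow).
Δρ/ρ₀ = −αΔT + βΔS = -3.50 × 10⁻⁴ + 4.95 × 10⁻⁴ = 1.45 × 10⁻⁴, so Δρ ≈ 0.1486 kg m⁻³.
N² = (g/ρ₀)·Δρ/Δz = g·(Δρ/ρ₀)/Δz = 9.8 × 1.45 × 10⁻⁴ / 115 = 1.2357 × 10⁻⁵ s⁻².
N = √(1.2357 × 10⁻⁵) = 3.5153 × 10⁻³ rad s⁻¹ ≈ 3.52 × 10⁻³ rad s⁻¹.

3.52 × 10⁻³ rad s⁻¹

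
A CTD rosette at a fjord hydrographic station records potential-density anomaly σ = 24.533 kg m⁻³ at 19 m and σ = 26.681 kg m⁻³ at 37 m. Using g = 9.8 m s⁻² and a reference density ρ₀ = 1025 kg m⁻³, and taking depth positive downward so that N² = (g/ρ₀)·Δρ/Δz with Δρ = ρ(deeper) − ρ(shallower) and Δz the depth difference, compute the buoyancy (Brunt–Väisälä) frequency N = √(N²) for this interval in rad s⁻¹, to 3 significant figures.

Δρ = 1026.681 − 1024.533 = 2.148 kg m⁻³ over Δz = 37 − 19 = 18 m.
N² = (9.8/1025) × (2.148/18) = 1.1409 × 10⁻³ s⁻².
N = √(1.1409 × 10⁻³) = 0.033777 rad s⁻¹ ≈ 0.0338 rad s⁻¹.

0.0338 rad s⁻¹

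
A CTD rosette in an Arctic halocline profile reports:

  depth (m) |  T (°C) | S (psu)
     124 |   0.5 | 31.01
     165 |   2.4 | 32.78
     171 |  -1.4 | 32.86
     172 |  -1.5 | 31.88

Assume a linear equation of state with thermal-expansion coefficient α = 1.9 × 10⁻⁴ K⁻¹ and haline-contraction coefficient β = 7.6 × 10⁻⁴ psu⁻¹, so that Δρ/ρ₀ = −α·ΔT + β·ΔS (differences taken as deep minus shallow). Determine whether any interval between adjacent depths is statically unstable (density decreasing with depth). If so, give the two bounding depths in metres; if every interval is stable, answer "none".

Evaluate Δρ/ρ₀ = −αΔT + βΔS across each adjacent pair:
  124–165 m: −αΔT+βΔS = −(1.9 × 10⁻⁴)(+1.9)+(7.6 × 10⁻⁴)(+1.77) = 9.8 × 10⁻⁴ → stable
  165–171 m: −αΔT+βΔS = −(1.9 × 10⁻⁴)(-3.8)+(7.6 × 10⁻⁴)(+0.08) = 7.8 × 10⁻⁴ → stable
  171–172 m: −αΔT+βΔS = −(1.9 × 10⁻⁴)(-0.1)+(7.6 × 10⁻⁴)(-0.98) = -7.3 × 10⁻⁴ → UNSTABLE
The 171–172 m interval has Δρ < 0: lighter water underlies denser water.

171–172 m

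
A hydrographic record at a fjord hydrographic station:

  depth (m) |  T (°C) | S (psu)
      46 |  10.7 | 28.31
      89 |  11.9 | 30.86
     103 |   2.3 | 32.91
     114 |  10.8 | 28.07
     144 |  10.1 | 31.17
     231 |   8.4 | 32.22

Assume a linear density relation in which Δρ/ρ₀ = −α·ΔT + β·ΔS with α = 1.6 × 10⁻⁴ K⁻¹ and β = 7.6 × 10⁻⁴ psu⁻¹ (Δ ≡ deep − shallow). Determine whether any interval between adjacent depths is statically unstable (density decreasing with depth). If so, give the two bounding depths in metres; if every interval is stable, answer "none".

103–114 m

Evaluate Δρ/ρ₀ = −αΔT + βΔS across each adjacent pair:
  46–89 m: −αΔT+βΔS = −(1.6 × 10⁻⁴)(+1.2)+(7.6 × 10⁻⁴)(+2.55) = 1.7 × 10⁻³ → stable
  89–103 m: −αΔT+βΔS = −(1.6 × 10⁻⁴)(-9.6)+(7.6 × 10⁻⁴)(+2.05) = 3.1 × 10⁻³ → stable
  103–114 m: −αΔT+βΔS = −(1.6 × 10⁻⁴)(+8.5)+(7.6 × 10⁻⁴)(-4.84) = -5.0 × 10⁻³ → UNSTABLE
  114–144 m: −αΔT+βΔS = −(1.6 × 10⁻⁴)(-0.7)+(7.6 × 10⁻⁴)(+3.10) = 2.5 × 10⁻³ → stable
  144–231 m: −αΔT+βΔS = −(1.6 × 10⁻⁴)(-1.7)+(7.6 × 10⁻⁴)(+1.05) = 1.1 × 10⁻³ → stable
The 103–114 m interval has Δρ < 0: lighter water underlies denser water.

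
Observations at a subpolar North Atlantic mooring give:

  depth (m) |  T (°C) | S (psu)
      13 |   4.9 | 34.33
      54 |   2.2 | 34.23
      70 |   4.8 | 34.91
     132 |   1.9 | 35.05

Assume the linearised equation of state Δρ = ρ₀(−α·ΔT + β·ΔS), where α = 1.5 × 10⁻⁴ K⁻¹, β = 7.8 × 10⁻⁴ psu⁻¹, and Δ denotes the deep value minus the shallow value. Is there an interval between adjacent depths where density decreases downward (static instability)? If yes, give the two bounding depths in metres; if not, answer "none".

Evaluate Δρ/ρ₀ = −αΔT + βΔS across each adjacent pair:
  13–54 m: −αΔT+βΔS = −(1.5 × 10⁻⁴)(-2.7)+(7.8 × 10⁻⁴)(-0.10) = 3.3 × 10⁻⁴ → stable
  54–70 m: −αΔT+βΔS = −(1.5 × 10⁻⁴)(+2.6)+(7.8 × 10⁻⁴)(+0.68) = 1.4 × 10⁻⁴ → stable
  70–132 m: −αΔT+βΔS = −(1.5 × 10⁻⁴)(-2.9)+(7.8 × 10⁻⁴)(+0.14) = 5.4 × 10⁻⁴ → stable
Every interval has Δρ > 0: the column is stably stratified throughout.

none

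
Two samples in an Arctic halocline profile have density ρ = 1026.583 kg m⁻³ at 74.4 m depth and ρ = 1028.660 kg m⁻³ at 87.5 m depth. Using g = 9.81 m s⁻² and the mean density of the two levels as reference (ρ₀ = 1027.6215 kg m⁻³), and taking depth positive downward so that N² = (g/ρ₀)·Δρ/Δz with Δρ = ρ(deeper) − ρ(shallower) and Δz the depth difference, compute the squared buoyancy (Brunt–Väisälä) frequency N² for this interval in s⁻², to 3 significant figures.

1.51 × 10⁻³ s⁻²

Δρ = 1028.660 − 1026.583 = 2.077 kg m⁻³ over Δz = 87.5 − 74.4 = 13.1 m.
N² = (9.81/1027.6215) × (2.077/13.1) = 1.5136 × 10⁻³ s⁻² ≈ 1.51 × 10⁻³ s⁻².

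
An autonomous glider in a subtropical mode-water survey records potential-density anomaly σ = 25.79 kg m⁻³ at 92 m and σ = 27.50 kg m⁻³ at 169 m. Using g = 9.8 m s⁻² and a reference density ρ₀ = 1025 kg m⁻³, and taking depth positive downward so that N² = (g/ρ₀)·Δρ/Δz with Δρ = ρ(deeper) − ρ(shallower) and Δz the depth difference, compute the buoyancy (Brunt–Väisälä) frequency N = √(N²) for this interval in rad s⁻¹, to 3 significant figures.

Δρ = 1027.50 − 1025.79 = 1.71 kg m⁻³ over Δz = 169 − 92 = 77 m.
N² = (9.8/1025) × (1.71/77) = 2.1233 × 10⁻⁴ s⁻².
N = √(2.1233 × 10⁻⁴) = 0.014572 rad s⁻¹ ≈ 0.0146 rad s⁻¹.

0.0146 rad s⁻¹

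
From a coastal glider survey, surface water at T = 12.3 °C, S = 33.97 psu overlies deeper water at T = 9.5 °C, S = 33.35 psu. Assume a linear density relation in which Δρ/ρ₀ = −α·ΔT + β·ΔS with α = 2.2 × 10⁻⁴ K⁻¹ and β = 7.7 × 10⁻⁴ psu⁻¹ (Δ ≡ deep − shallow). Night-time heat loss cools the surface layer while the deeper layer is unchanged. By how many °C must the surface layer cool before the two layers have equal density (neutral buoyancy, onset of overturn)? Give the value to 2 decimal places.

Neutral buoyancy requires Δρ = 0, i.e. −α(T_deep − T_surf′) + β(S_deep − S_surf) = 0.
T_surf′ = T_deep − (β/α)·ΔS = 9.5 − (7.7 × 10⁻⁴/2.2 × 10⁻⁴)·(-0.62) = 11.6700 °C.
Cooling required: 12.3 − (11.6700) = 0.6300 °C.

0.63 °C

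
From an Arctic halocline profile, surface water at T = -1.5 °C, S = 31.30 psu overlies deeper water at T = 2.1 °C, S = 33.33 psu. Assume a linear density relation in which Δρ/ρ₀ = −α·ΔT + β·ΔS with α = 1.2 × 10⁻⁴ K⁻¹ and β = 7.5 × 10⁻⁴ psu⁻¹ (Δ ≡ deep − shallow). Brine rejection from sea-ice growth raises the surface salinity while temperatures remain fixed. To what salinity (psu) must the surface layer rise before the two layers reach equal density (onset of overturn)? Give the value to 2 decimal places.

Neutral buoyancy requires −α(T_deep − T_surf) + β(S_deep − S_surf′) = 0.
S_surf′ = S_deep − (α/β)·ΔT = 33.33 − (1.2 × 10⁻⁴/7.5 × 10⁻⁴)·(+3.6) = 32.7540 psu.
Increase required: 32.7540 − 31.30 = 1.4540 psu.

32.75 psu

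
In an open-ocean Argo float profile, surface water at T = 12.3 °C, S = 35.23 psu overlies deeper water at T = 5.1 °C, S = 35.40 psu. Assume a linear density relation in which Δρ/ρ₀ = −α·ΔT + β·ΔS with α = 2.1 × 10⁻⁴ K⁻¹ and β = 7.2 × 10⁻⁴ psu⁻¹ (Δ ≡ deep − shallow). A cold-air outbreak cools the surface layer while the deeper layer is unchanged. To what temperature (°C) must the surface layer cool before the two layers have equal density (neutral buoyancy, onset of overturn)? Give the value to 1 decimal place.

4.5 °C

Neutral buoyancy requires Δρ = 0, i.e. −α(T_deep − T_surf′) + β(S_deep − S_surf) = 0.
T_surf′ = T_deep − (β/α)·ΔS = 5.1 − (7.2 × 10⁻⁴/2.1 × 10⁻⁴)·(+0.17) = 4.517 °C.
Cooling required: 12.3 − (4.517) = 7.783 °C.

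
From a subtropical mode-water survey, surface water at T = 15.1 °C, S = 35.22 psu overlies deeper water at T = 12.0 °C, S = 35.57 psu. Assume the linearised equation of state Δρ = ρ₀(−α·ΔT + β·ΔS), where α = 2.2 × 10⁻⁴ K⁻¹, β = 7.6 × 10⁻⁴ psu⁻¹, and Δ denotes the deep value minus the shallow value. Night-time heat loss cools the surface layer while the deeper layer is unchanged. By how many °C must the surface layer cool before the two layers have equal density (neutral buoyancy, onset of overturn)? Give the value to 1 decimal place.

4.3 °C

Neutral buoyancy requires Δρ = 0, i.e. −α(T_deep − T_surf′) + β(S_deep − S_surf) = 0.
T_surf′ = T_deep − (β/α)·ΔS = 12.0 − (7.6 × 10⁻⁴/2.2 × 10⁻⁴)·(+0.35) = 10.791 °C.
Cooling required: 15.1 − (10.791) = 4.309 °C.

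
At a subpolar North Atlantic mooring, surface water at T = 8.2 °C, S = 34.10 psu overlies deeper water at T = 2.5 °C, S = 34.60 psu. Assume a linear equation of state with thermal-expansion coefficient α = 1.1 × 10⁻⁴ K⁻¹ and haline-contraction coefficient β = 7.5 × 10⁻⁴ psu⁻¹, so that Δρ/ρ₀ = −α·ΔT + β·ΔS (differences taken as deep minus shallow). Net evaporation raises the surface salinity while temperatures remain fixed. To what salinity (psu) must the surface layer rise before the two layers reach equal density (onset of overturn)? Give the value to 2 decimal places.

35.44 psu

Neutral buoyancy requires −α(T_deep − T_surf) + β(S_deep − S_surf′) = 0.
S_surf′ = S_deep − (α/β)·ΔT = 34.60 − (1.1 × 10⁻⁴/7.5 × 10⁻⁴)·(-5.7) = 35.4360 psu.
Increase required: 35.4360 − 34.10 = 1.3360 psu.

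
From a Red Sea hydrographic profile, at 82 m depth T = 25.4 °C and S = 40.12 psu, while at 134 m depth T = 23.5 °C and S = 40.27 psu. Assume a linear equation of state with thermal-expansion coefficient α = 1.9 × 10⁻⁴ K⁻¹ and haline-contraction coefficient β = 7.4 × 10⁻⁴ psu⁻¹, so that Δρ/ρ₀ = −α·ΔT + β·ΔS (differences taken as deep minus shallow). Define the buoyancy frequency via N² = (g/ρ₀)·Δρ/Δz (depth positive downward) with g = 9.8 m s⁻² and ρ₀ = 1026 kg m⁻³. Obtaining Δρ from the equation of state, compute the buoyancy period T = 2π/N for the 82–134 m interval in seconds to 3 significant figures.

ΔT = -1.9 K, ΔS = +0.15 psu (deep − shallow).
Δρ/ρ₀ = −αΔT + βΔS = 3.61 × 10⁻⁴ + 1.11 × 10⁻⁴ = 4.72 × 10⁻⁴, so Δρ ≈ 0.4843 kg m⁻³.
N² = (g/ρ₀)·Δρ/Δz = g·(Δρ/ρ₀)/Δz = 9.8 × 4.72 × 10⁻⁴ / 52 = 8.8954 × 10⁻⁵ s⁻².
N = √(8.8954 × 10⁻⁵) = 9.4315 × 10⁻³ rad s⁻¹ → T = 2π/N = 666.19 s ≈ 666 s.

666 s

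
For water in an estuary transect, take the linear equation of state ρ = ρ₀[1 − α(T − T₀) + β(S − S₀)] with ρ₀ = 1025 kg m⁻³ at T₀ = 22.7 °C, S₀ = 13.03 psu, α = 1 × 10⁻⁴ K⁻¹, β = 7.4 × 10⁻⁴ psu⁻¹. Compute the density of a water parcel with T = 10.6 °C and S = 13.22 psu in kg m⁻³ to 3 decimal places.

T − T₀ = -12.1 K, S − S₀ = +0.19 psu.
Bracket = 1 − α·(-12.1) + β·(+0.19) = 1 + (1.3506 × 10⁻³) = 1.0013506.
ρ = 1025 × 1.0013506 = 1026.384 kg m⁻³.

1026.384 kg m⁻³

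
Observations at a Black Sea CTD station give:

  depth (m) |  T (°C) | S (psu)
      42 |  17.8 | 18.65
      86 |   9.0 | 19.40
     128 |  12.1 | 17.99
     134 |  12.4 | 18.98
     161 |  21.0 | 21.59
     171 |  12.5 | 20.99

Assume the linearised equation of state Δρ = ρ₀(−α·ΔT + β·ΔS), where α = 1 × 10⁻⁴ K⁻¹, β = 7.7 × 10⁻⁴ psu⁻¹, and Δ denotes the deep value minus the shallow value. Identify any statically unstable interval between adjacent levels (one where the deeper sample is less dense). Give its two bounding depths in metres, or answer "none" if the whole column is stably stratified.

86–128 m

Evaluate Δρ/ρ₀ = −αΔT + βΔS across each adjacent pair:
  42–86 m: −αΔT+βΔS = −(1 × 10⁻⁴)(-8.8)+(7.7 × 10⁻⁴)(+0.75) = 1.5 × 10⁻³ → stable
  86–128 m: −αΔT+βΔS = −(1 × 10⁻⁴)(+3.1)+(7.7 × 10⁻⁴)(-1.41) = -1.4 × 10⁻³ → UNSTABLE
  128–134 m: −αΔT+βΔS = −(1 × 10⁻⁴)(+0.3)+(7.7 × 10⁻⁴)(+0.99) = 7.3 × 10⁻⁴ → stable
  134–161 m: −αΔT+βΔS = −(1 × 10⁻⁴)(+8.6)+(7.7 × 10⁻⁴)(+2.61) = 1.1 × 10⁻³ → stable
  161–171 m: −αΔT+βΔS = −(1 × 10⁻⁴)(-8.5)+(7.7 × 10⁻⁴)(-0.60) = 3.9 × 10⁻⁴ → stable
The 86–128 m interval has Δρ < 0: lighter water underlies denser water.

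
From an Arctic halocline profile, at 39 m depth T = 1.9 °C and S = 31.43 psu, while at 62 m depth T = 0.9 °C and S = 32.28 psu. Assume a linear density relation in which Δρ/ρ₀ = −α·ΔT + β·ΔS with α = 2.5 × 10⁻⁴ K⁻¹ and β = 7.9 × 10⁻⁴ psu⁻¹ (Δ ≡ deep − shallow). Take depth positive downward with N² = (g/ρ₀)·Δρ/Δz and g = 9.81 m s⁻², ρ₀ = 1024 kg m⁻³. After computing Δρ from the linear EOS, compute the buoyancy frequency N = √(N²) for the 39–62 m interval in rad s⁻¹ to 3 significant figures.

0.0198 rad s⁻¹

ΔT = -1.0 K, ΔS = +0.85 psu (deep − shallow).
Δρ/ρ₀ = −αΔT + βΔS = 2.50 × 10⁻⁴ + 6.715 × 10⁻⁴ = 9.215 × 10⁻⁴, so Δρ ≈ 0.9436 kg m⁻³.
N² = (g/ρ₀)·Δρ/Δz = g·(Δρ/ρ₀)/Δz = 9.81 × 9.215 × 10⁻⁴ / 23 = 3.9304 × 10⁻⁴ s⁻².
N = √(3.9304 × 10⁻⁴) = 0.019825 rad s⁻¹ ≈ 0.0198 rad s⁻¹.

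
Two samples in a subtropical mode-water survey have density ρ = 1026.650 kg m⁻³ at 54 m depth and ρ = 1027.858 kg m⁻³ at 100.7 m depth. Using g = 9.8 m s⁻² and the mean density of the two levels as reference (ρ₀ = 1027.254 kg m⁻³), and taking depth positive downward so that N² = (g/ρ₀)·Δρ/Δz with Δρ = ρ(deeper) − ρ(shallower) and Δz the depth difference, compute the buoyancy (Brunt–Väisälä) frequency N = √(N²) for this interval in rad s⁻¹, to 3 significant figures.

Δρ = 1027.858 − 1026.650 = 1.208 kg m⁻³ over Δz = 100.7 − 54 = 46.7 m.
N² = (9.8/1027.254) × (1.208/46.7) = 2.4677 × 10⁻⁴ s⁻².
N = √(2.4677 × 10⁻⁴) = 0.015709 rad s⁻¹ ≈ 0.0157 rad s⁻¹.

0.0157 rad s⁻¹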